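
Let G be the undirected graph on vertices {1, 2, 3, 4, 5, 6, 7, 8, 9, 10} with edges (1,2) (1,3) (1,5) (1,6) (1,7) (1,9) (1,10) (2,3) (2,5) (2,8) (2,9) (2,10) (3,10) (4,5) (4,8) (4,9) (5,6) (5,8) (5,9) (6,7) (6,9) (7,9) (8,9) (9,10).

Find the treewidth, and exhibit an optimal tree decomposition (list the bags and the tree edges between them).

Each bag holds 4 vertices, so the decomposition has width 3, which upper-bounds the treewidth. Conversely, {2, 5, 8, 9} is a clique of size 4, and the vertices of any clique must share a bag in every tree decomposition; so some bag has ≥ 4 vertices and tw(G) ≥ 3. The upper and lower bounds meet at 3, so that is the treewidth.

Treewidth 3.
One such decomposition:
Bags: B1 = {1, 2, 9, 10}  B2 = {1, 2, 5, 9}  B3 = {2, 5, 8, 9}  B4 = {4, 5, 8, 9}  B5 = {1, 2, 3, 10}  B6 = {1, 5, 6, 9}  B7 = {1, 6, 7, 9}
Tree: B1–B2, B2–B3, B3–B4, B1–B5, B2–B6, B6–B7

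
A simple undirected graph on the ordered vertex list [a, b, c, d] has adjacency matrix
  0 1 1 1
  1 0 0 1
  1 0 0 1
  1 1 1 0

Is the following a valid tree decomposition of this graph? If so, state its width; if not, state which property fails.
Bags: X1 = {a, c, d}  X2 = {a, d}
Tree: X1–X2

No — vertex b appears in no bag.

A tree decomposition must satisfy three properties: every vertex lies in some bag; for every edge, both endpoints lie together in some bag; and for every vertex, the bags containing it form a connected subtree. Here vertex b appears in no bag, so the decomposition is invalid.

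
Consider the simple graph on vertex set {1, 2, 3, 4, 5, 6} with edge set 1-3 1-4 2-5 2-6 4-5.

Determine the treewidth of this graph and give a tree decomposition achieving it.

Each bag holds 2 vertices, so the decomposition has width 1, which upper-bounds the treewidth. Since G has at least one edge (e.g. 3–1), it is not an edgeless graph, so tw(G) ≥ 1. Combining the bounds, tw(G) = 1.

Treewidth 1.
One optimal decomposition is:
Bags: B1 = {1, 3}  B2 = {1, 4}  B3 = {4, 5}  B4 = {2, 5}  B5 = {2, 6}
Tree: B1–B2, B2–B3, B3–B4, B4–B5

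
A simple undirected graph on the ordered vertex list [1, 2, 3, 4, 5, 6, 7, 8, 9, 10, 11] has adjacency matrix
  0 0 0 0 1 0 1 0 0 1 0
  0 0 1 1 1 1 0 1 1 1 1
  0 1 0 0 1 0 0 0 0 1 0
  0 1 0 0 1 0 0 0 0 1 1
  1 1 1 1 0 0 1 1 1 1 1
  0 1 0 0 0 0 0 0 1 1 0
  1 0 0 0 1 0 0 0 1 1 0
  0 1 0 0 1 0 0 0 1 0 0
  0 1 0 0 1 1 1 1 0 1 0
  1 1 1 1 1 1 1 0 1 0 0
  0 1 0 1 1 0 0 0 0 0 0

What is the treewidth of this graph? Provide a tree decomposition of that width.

Treewidth 3.
Bags: B1 = {2, 4, 5, 10}  B2 = {2, 3, 5, 10}  B3 = {2, 5, 9, 10}  B4 = {2, 6, 9, 10}  B5 = {2, 4, 5, 11}  B6 = {2, 5, 8, 9}  B7 = {5, 7, 9, 10}  B8 = {1, 5, 7, 10}
Tree: B1–B2, B2–B3, B3–B4, B1–B5, B3–B6, B3–B7, B7–B8

Each bag holds 4 vertices, so the decomposition has width 3, which upper-bounds the treewidth. Conversely, {1, 5, 7, 10} is a clique of size 4, and the vertices of any clique must share a bag in every tree decomposition; so some bag has ≥ 4 vertices and tw(G) ≥ 3. Therefore the treewidth is 3.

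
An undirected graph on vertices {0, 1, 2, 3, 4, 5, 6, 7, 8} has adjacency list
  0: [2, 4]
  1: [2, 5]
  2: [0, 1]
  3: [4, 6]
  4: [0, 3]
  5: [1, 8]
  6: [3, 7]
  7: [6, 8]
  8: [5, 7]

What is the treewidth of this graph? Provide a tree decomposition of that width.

Each bag holds 3 vertices, so the decomposition has width 2, which upper-bounds the treewidth. The edges 4–3–6–7–8–5–1–2–0–4 form a cycle, so G is not a tree and its treewidth is at least 2. Therefore the treewidth is 2.

Treewidth 2.
Bags: B1 = {3, 4, 6}  B2 = {4, 6, 7}  B3 = {4, 7, 8}  B4 = {4, 5, 8}  B5 = {1, 4, 5}  B6 = {1, 2, 4}  B7 = {0, 2, 4}
Tree: B1–B2, B2–B3, B3–B4, B4–B5, B5–B6, B6–B7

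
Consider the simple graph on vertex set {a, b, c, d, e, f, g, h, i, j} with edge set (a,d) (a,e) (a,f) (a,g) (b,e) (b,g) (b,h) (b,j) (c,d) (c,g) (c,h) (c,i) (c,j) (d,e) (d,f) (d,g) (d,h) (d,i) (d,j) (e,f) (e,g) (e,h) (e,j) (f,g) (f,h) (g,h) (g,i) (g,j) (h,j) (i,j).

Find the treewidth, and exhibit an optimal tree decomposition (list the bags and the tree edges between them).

Treewidth 4.
One such decomposition:
Bags: B1 = {c, d, g, h, j}  B2 = {d, e, g, h, j}  B3 = {d, e, f, g, h}  B4 = {c, d, g, i, j}  B5 = {b, e, g, h, j}  B6 = {a, d, e, f, g}
Tree: B1–B2, B2–B3, B1–B4, B2–B5, B3–B6

Every bag has size at most 5, so the width is 5 − 1 = 4 and tw(G) ≤ 4. For the lower bound, the 5 vertices {d, e, g, h, j} are pairwise adjacent, and any tree decomposition puts a clique entirely inside one bag — forcing width ≥ 4. Hence tw(G) = 4 exactly.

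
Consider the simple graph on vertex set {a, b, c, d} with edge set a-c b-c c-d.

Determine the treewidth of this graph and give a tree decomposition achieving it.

Treewidth 1.
Bags: B1 = {b, c}  B2 = {a, c}  B3 = {c, d}
Tree: B1–B2, B1–B3

Every bag has size at most 2, so the width is 2 − 1 = 1 and tw(G) ≤ 1. Any graph with an edge has treewidth ≥ 1, and G has the edge c–b. Hence tw(G) = 1 exactly.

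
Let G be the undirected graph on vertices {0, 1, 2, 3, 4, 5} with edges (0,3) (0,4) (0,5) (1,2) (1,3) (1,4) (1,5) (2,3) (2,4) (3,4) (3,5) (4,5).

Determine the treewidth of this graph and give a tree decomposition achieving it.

Each bag holds 4 vertices, so the decomposition has width 3, which upper-bounds the treewidth. On the other hand G contains the 4-clique {0, 3, 4, 5}. A clique must lie in a single bag of any decomposition, so no decomposition can have width below 3. Therefore the treewidth is 3.

Treewidth 3.
One optimal decomposition is:
Bags: B1 = {0, 3, 4, 5}  B2 = {1, 3, 4, 5}  B3 = {1, 2, 3, 4}
Tree: B1–B2, B2–B3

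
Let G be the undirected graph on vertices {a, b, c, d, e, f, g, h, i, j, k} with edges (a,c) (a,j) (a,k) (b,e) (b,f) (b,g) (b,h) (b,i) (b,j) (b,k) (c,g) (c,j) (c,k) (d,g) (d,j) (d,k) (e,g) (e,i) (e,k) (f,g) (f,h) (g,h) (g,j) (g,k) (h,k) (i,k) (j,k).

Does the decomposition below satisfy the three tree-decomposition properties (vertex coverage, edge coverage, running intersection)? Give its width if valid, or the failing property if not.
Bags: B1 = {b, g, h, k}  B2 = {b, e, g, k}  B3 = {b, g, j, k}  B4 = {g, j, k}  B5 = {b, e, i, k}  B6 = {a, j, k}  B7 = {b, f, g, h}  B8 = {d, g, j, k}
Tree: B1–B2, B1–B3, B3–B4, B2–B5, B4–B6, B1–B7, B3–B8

A tree decomposition must satisfy three properties: every vertex lies in some bag; for every edge, both endpoints lie together in some bag; and for every vertex, the bags containing it form a connected subtree. Here vertex c appears in no bag, so the decomposition is invalid.

No — vertex c appears in no bag.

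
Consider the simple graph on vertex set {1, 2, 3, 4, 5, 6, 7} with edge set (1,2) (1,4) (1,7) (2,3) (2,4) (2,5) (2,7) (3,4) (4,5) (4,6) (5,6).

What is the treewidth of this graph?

2

A width-2 tree decomposition is:
Bags: B1 = {2, 4, 5}  B2 = {4, 5, 6}  B3 = {2, 3, 4}  B4 = {1, 2, 4}  B5 = {1, 2, 7}
Tree: B1–B2, B1–B3, B1–B4, B4–B5
Each bag holds 3 vertices, so the decomposition has width 2, which upper-bounds the treewidth. For the lower bound, the 3 vertices {1, 2, 4} are pairwise adjacent, and any tree decomposition puts a clique entirely inside one bag — forcing width ≥ 2. The upper and lower bounds meet at 2, so that is the treewidth.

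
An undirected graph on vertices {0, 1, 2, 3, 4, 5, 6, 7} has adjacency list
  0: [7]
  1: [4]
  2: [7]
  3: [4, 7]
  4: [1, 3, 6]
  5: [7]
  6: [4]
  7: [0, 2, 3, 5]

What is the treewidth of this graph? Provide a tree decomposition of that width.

Treewidth 1.
One optimal decomposition is:
Bags: B1 = {3, 7}  B2 = {5, 7}  B3 = {3, 4}  B4 = {2, 7}  B5 = {4, 6}  B6 = {0, 7}  B7 = {1, 4}
Tree: B1–B2, B1–B3, B2–B4, B3–B5, B4–B6, B3–B7

Every bag has size at most 2, so the width is 2 − 1 = 1 and tw(G) ≤ 1. G has an edge, so its treewidth is at least 1. Combining the bounds, tw(G) = 1.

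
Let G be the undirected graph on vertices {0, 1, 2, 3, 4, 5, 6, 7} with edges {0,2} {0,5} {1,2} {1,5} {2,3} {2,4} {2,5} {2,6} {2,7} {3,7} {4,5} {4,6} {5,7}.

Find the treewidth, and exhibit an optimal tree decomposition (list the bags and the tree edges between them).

Each bag holds 3 vertices, so the decomposition has width 2, which upper-bounds the treewidth. On the other hand G contains the 3-clique {2, 3, 7}. A clique must lie in a single bag of any decomposition, so no decomposition can have width below 2. Combining the bounds, tw(G) = 2.

Treewidth 2.
One such decomposition:
Bags: B1 = {2, 5, 7}  B2 = {0, 2, 5}  B3 = {2, 3, 7}  B4 = {2, 4, 5}  B5 = {1, 2, 5}  B6 = {2, 4, 6}
Tree: B1–B2, B1–B3, B2–B4, B1–B5, B4–B6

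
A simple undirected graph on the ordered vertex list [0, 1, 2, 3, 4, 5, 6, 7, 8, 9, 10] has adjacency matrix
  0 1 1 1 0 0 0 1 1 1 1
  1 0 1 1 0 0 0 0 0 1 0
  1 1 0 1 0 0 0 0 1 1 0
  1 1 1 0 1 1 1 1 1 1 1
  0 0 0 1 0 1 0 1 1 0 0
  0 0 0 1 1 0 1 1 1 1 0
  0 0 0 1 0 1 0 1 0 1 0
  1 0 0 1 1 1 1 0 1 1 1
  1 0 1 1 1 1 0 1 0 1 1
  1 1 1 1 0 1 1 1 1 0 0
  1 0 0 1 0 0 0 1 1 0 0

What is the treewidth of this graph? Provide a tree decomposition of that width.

Every bag has size at most 5, so the width is 5 − 1 = 4 and tw(G) ≤ 4. For the lower bound, the 5 vertices {0, 1, 2, 3, 9} are pairwise adjacent, and any tree decomposition puts a clique entirely inside one bag — forcing width ≥ 4. The upper and lower bounds meet at 4, so that is the treewidth.

Treewidth 4.
One optimal decomposition is:
Bags: B1 = {0, 2, 3, 8, 9}  B2 = {0, 3, 7, 8, 9}  B3 = {3, 5, 7, 8, 9}  B4 = {3, 5, 6, 7, 9}  B5 = {0, 1, 2, 3, 9}  B6 = {3, 4, 5, 7, 8}  B7 = {0, 3, 7, 8, 10}
Tree: B1–B2, B2–B3, B3–B4, B1–B5, B3–B6, B2–B7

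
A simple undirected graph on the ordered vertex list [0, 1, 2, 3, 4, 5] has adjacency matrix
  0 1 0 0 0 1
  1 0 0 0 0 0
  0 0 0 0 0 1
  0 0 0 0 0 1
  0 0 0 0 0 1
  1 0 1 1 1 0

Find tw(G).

A width-1 tree decomposition is:
Bags: B1 = {0, 5}  B2 = {2, 5}  B3 = {3, 5}  B4 = {4, 5}  B5 = {0, 1}
Tree: B1–B2, B2–B3, B2–B4, B1–B5
Every bag has size at most 2, so the width is 2 − 1 = 1 and tw(G) ≤ 1. Since G has at least one edge (e.g. 5–0), it is not an edgeless graph, so tw(G) ≥ 1. Combining the bounds, tw(G) = 1.

1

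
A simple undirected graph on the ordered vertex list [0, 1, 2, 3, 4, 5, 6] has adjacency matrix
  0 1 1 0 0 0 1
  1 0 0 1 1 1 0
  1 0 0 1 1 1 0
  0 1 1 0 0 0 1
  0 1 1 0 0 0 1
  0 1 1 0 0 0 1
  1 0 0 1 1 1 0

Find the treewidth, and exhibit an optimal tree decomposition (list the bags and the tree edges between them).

Treewidth 3.
Bags: B1 = {1, 2, 5, 6}  B2 = {1, 2, 4, 6}  B3 = {1, 2, 3, 6}  B4 = {0, 1, 2, 6}
Tree: B1–B2, B2–B3, B3–B4

The largest bag has 4 vertices, giving width 3; this decomposition certifies tw(G) ≤ 3. For the lower bound: the 4 vertex sets {2,5}, {4,6}, {1}, {3} are disjoint, each induces a connected subgraph, and every pair is joined by at least one edge of G. Contracting each set to a single vertex therefore yields K_{4} as a minor, and since treewidth is minor-monotone, tw(G) ≥ tw(K_{4}) = 3. Therefore the treewidth is 3.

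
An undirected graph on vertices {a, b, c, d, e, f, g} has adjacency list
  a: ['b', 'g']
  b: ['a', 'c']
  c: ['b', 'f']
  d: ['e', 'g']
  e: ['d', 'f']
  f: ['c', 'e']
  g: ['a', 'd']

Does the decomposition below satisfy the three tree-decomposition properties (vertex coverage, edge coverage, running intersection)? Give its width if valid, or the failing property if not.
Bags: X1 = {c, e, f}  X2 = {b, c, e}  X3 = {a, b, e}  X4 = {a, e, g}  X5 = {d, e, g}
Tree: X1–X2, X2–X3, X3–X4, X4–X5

Checking the three conditions: (i) the bags cover all of {a, b, c, d, e, f, g}; (ii) for each edge, some bag contains both endpoints; (iii) the bags containing any fixed vertex form a subtree. All hold, so the decomposition is valid with width 3 − 1 = 2.

Yes; width 2.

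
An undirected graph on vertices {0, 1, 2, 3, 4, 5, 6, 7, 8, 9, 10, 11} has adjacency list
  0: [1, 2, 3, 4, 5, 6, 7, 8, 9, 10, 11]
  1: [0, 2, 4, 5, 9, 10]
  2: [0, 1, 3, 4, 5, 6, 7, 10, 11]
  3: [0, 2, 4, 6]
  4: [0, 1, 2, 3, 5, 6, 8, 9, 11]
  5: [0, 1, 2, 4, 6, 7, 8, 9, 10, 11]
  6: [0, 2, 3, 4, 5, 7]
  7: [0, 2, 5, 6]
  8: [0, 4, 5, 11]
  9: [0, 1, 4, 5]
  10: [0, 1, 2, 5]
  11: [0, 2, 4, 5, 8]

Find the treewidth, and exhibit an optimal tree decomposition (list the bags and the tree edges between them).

Treewidth 4.
One such decomposition:
Bags: B1 = {0, 2, 4, 5, 11}  B2 = {0, 2, 4, 5, 6}  B3 = {0, 1, 2, 4, 5}  B4 = {0, 1, 4, 5, 9}  B5 = {0, 2, 3, 4, 6}  B6 = {0, 4, 5, 8, 11}  B7 = {0, 2, 5, 6, 7}  B8 = {0, 1, 2, 5, 10}
Tree: B1–B2, B2–B3, B3–B4, B2–B5, B1–B6, B2–B7, B3–B8

Every bag has size at most 5, so the width is 5 − 1 = 4 and tw(G) ≤ 4. Conversely, {0, 2, 3, 4, 6} is a clique of size 5, and the vertices of any clique must share a bag in every tree decomposition; so some bag has ≥ 5 vertices and tw(G) ≥ 4. Combining the bounds, tw(G) = 4.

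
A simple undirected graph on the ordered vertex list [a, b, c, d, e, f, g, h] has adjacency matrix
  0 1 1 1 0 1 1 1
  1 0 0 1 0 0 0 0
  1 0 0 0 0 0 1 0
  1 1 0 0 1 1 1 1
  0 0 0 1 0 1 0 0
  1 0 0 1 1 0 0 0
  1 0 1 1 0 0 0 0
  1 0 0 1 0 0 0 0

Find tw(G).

A width-2 tree decomposition is:
Bags: B1 = {a, d, g}  B2 = {a, d, h}  B3 = {a, d, f}  B4 = {d, e, f}  B5 = {a, c, g}  B6 = {a, b, d}
Tree: B1–B2, B2–B3, B3–B4, B1–B5, B2–B6
Each bag holds 3 vertices, so the decomposition has width 2, which upper-bounds the treewidth. Conversely, {d, e, f} is a clique of size 3, and the vertices of any clique must share a bag in every tree decomposition; so some bag has ≥ 3 vertices and tw(G) ≥ 2. Combining the bounds, tw(G) = 2.

2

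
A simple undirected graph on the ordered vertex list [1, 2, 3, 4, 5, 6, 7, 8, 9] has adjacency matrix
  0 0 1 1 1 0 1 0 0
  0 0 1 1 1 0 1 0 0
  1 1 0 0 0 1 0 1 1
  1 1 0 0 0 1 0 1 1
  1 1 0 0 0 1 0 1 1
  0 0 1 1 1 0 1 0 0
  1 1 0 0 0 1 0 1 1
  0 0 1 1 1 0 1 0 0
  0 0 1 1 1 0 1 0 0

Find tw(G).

4

A width-4 tree decomposition is:
Bags: B1 = {2, 3, 4, 5, 7}  B2 = {3, 4, 5, 7, 9}  B3 = {1, 3, 4, 5, 7}  B4 = {3, 4, 5, 6, 7}  B5 = {3, 4, 5, 7, 8}
Tree: B1–B2, B2–B3, B3–B4, B4–B5
Every bag has size at most 5, so the width is 5 − 1 = 4 and tw(G) ≤ 4. For the lower bound: the 5 vertex sets {2,7}, {5,9}, {1,3}, {4}, {6} are disjoint, each induces a connected subgraph, and every pair is joined by at least one edge of G. Contracting each set to a single vertex therefore yields K_{5} as a minor, and since treewidth is minor-monotone, tw(G) ≥ tw(K_{5}) = 4. Hence tw(G) = 4 exactly.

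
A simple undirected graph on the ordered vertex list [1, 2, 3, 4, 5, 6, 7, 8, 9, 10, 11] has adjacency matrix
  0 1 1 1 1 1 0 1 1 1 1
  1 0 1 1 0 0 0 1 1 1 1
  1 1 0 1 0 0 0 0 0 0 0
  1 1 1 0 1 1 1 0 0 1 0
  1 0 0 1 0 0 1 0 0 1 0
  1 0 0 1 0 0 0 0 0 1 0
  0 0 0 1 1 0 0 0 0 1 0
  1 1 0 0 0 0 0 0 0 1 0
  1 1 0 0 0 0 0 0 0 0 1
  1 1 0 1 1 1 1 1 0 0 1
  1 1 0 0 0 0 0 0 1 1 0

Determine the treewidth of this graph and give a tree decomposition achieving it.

Treewidth 3.
Bags: B1 = {1, 2, 4, 10}  B2 = {1, 4, 6, 10}  B3 = {1, 2, 3, 4}  B4 = {1, 2, 10, 11}  B5 = {1, 2, 9, 11}  B6 = {1, 4, 5, 10}  B7 = {1, 2, 8, 10}  B8 = {4, 5, 7, 10}
Tree: B1–B2, B1–B3, B1–B4, B4–B5, B2–B6, B1–B7, B6–B8

Each bag holds 4 vertices, so the decomposition has width 3, which upper-bounds the treewidth. For the lower bound, the 4 vertices {1, 2, 9, 11} are pairwise adjacent, and any tree decomposition puts a clique entirely inside one bag — forcing width ≥ 3. Combining the bounds, tw(G) = 3.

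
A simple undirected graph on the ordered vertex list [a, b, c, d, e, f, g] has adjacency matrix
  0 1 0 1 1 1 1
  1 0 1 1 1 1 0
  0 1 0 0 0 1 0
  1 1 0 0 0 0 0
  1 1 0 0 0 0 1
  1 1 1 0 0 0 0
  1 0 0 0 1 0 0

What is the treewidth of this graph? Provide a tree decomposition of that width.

Each bag holds 3 vertices, so the decomposition has width 2, which upper-bounds the treewidth. On the other hand G contains the 3-clique {b, c, f}. A clique must lie in a single bag of any decomposition, so no decomposition can have width below 2. Therefore the treewidth is 2.

Treewidth 2.
One optimal decomposition is:
Bags: B1 = {a, b, e}  B2 = {a, e, g}  B3 = {a, b, f}  B4 = {b, c, f}  B5 = {a, b, d}
Tree: B1–B2, B1–B3, B3–B4, B1–B5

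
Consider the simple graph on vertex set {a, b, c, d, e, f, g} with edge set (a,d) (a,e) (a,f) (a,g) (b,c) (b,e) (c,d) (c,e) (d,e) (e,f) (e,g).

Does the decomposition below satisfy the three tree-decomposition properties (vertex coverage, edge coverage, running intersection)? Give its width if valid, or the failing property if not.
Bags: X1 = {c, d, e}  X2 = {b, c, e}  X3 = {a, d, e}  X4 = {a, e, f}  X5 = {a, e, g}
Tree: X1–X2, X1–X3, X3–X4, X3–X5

Every vertex of G appears in some bag (union = {a, b, c, d, e, f, g}); every edge is covered by a bag; and for each vertex v the set of bags containing v is connected in the bag tree. The decomposition is therefore valid. The largest bag has 3 vertices, so the width is 2.

Yes; width 2.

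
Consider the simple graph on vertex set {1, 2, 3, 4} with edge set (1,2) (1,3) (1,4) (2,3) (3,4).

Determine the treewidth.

A width-2 tree decomposition is:
Bags: B1 = {1, 3, 4}  B2 = {1, 2, 3}
Tree: B1–B2
The largest bag has 3 vertices, giving width 2; this decomposition certifies tw(G) ≤ 2. For the lower bound, the 3 vertices {1, 2, 3} are pairwise adjacent, and any tree decomposition puts a clique entirely inside one bag — forcing width ≥ 2. The upper and lower bounds meet at 2, so that is the treewidth.

2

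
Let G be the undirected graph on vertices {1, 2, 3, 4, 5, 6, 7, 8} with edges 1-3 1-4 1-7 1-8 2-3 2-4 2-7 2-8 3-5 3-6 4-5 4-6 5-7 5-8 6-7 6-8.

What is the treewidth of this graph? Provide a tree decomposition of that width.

Treewidth 4.
Bags: B1 = {1, 2, 5, 6, 7}  B2 = {1, 2, 5, 6, 8}  B3 = {1, 2, 4, 5, 6}  B4 = {1, 2, 3, 5, 6}
Tree: B1–B2, B2–B3, B3–B4

Each bag holds 5 vertices, so the decomposition has width 4, which upper-bounds the treewidth. For the lower bound: the 5 vertex sets {2,7}, {6,8}, {4,5}, {1}, {3} are disjoint, each induces a connected subgraph, and every pair is joined by at least one edge of G. Contracting each set to a single vertex therefore yields K_{5} as a minor, and since treewidth is minor-monotone, tw(G) ≥ tw(K_{5}) = 4. The upper and lower bounds meet at 4, so that is the treewidth.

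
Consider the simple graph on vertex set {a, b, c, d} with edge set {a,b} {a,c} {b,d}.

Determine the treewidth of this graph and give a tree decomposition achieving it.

Treewidth 1.
One such decomposition:
Bags: B1 = {b, d}  B2 = {a, b}  B3 = {a, c}
Tree: B1–B2, B2–B3

Every bag has size at most 2, so the width is 2 − 1 = 1 and tw(G) ≤ 1. Since G has at least one edge (e.g. d–b), it is not an edgeless graph, so tw(G) ≥ 1. Therefore the treewidth is 1.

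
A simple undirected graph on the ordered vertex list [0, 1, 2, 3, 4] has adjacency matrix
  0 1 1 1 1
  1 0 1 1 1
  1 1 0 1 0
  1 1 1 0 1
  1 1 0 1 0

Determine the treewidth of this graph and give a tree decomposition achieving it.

Every bag has size at most 4, so the width is 4 − 1 = 3 and tw(G) ≤ 3. On the other hand G contains the 4-clique {0, 1, 2, 3}. A clique must lie in a single bag of any decomposition, so no decomposition can have width below 3. The upper and lower bounds meet at 3, so that is the treewidth.

Treewidth 3.
Bags: B1 = {0, 1, 2, 3}  B2 = {0, 1, 3, 4}
Tree: B1–B2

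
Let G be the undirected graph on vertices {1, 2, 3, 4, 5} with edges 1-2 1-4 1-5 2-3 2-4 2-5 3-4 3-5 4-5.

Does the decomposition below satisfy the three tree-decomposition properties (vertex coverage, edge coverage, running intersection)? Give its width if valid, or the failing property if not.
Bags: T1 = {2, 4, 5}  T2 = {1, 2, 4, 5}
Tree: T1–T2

A tree decomposition must satisfy three properties: every vertex lies in some bag; for every edge, both endpoints lie together in some bag; and for every vertex, the bags containing it form a connected subtree. Here vertex 3 appears in no bag, so the decomposition is invalid.

No — vertex 3 appears in no bag.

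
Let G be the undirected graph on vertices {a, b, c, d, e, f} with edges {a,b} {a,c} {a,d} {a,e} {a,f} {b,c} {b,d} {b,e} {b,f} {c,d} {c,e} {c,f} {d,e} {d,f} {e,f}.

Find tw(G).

5

A width-5 tree decomposition is:
Bags: B1 = {a, b, c, d, e, f}
Tree: (single bag)
With just one bag of size 6, the width is 6 − 1 = 5, so tw(G) ≤ 5. Conversely, {a, b, c, d, e, f} is a clique of size 6, and the vertices of any clique must share a bag in every tree decomposition; so some bag has ≥ 6 vertices and tw(G) ≥ 5. Combining the bounds, tw(G) = 5.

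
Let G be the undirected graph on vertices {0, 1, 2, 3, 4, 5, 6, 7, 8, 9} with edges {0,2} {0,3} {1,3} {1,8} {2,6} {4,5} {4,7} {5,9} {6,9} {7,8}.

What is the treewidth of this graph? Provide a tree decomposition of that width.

Treewidth 2.
Bags: B1 = {2, 6, 9}  B2 = {0, 2, 9}  B3 = {0, 3, 9}  B4 = {1, 3, 9}  B5 = {1, 8, 9}  B6 = {7, 8, 9}  B7 = {4, 7, 9}  B8 = {4, 5, 9}
Tree: B1–B2, B2–B3, B3–B4, B4–B5, B5–B6, B6–B7, B7–B8

The largest bag has 3 vertices, giving width 2; this decomposition certifies tw(G) ≤ 2. For the lower bound, G contains the cycle 9–6–2–0–3–1–8–7–4–5–9, so G is not a forest; only forests have treewidth ≤ 1, hence tw(G) ≥ 2. Combining the bounds, tw(G) = 2.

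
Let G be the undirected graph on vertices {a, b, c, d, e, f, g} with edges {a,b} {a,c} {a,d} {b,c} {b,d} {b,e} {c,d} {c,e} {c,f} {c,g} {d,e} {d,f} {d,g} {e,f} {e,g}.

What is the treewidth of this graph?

3

A width-3 tree decomposition is:
Bags: B1 = {b, c, d, e}  B2 = {a, b, c, d}  B3 = {c, d, e, g}  B4 = {c, d, e, f}
Tree: B1–B2, B1–B3, B3–B4
The largest bag has 4 vertices, giving width 3; this decomposition certifies tw(G) ≤ 3. Conversely, {c, d, e, g} is a clique of size 4, and the vertices of any clique must share a bag in every tree decomposition; so some bag has ≥ 4 vertices and tw(G) ≥ 3. Combining the bounds, tw(G) = 3.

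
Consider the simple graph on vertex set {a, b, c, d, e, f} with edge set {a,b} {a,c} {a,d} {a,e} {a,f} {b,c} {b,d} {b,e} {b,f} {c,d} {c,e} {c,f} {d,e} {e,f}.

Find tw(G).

4

A width-4 tree decomposition is:
Bags: B1 = {a, b, c, d, e}  B2 = {a, b, c, e, f}
Tree: B1–B2
Each bag holds 5 vertices, so the decomposition has width 4, which upper-bounds the treewidth. Conversely, {a, b, c, d, e} is a clique of size 5, and the vertices of any clique must share a bag in every tree decomposition; so some bag has ≥ 5 vertices and tw(G) ≥ 4. The upper and lower bounds meet at 4, so that is the treewidth.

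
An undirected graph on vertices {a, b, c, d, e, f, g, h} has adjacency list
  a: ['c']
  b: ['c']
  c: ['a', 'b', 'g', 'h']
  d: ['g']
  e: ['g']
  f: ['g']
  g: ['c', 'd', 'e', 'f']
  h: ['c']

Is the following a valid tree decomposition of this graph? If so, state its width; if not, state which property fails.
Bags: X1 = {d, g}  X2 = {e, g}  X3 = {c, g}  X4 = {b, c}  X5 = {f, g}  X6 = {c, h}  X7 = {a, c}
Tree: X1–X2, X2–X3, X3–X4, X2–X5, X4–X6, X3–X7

Yes; width 1.

Vertex coverage: the bags together contain {a, b, c, d, e, f, g, h}, the full vertex set. Edge coverage: each edge of G has both endpoints in at least one bag. Running intersection: for every vertex, the bags containing it form a connected subtree. All three properties hold, so this is a valid tree decomposition of width max|bag| − 1 = 1, and hence tw(G) ≤ 1.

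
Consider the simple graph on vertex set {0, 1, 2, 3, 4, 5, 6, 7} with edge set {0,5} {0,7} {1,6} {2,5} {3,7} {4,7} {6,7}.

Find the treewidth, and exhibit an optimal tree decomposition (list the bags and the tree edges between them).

Treewidth 1.
One optimal decomposition is:
Bags: B1 = {4, 7}  B2 = {6, 7}  B3 = {0, 7}  B4 = {1, 6}  B5 = {0, 5}  B6 = {2, 5}  B7 = {3, 7}
Tree: B1–B2, B1–B3, B2–B4, B3–B5, B5–B6, B3–B7

Each bag holds 2 vertices, so the decomposition has width 1, which upper-bounds the treewidth. Since G has at least one edge (e.g. 7–4), it is not an edgeless graph, so tw(G) ≥ 1. Therefore the treewidth is 1.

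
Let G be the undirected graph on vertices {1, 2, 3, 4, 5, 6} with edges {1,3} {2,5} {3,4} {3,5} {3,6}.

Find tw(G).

1

A width-1 tree decomposition is:
Bags: B1 = {3, 6}  B2 = {1, 3}  B3 = {3, 4}  B4 = {3, 5}  B5 = {2, 5}
Tree: B1–B2, B1–B3, B2–B4, B4–B5
Every bag has size at most 2, so the width is 2 − 1 = 1 and tw(G) ≤ 1. G has an edge, so its treewidth is at least 1. Therefore the treewidth is 1.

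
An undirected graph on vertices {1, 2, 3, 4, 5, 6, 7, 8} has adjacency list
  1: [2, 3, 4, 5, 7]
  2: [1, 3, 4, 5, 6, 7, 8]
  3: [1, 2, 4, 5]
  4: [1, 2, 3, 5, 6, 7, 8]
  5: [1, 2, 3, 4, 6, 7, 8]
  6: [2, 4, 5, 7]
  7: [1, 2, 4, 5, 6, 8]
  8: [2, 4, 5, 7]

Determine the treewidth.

A width-4 tree decomposition is:
Bags: B1 = {1, 2, 3, 4, 5}  B2 = {1, 2, 4, 5, 7}  B3 = {2, 4, 5, 7, 8}  B4 = {2, 4, 5, 6, 7}
Tree: B1–B2, B2–B3, B3–B4
Each bag holds 5 vertices, so the decomposition has width 4, which upper-bounds the treewidth. Conversely, {1, 2, 3, 4, 5} is a clique of size 5, and the vertices of any clique must share a bag in every tree decomposition; so some bag has ≥ 5 vertices and tw(G) ≥ 4. Therefore the treewidth is 4.

4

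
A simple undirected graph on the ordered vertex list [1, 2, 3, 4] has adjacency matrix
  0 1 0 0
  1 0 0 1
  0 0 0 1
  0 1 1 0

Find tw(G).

A width-1 tree decomposition is:
Bags: B1 = {2, 4}  B2 = {1, 2}  B3 = {3, 4}
Tree: B1–B2, B1–B3
The largest bag has 2 vertices, giving width 1; this decomposition certifies tw(G) ≤ 1. Since G has at least one edge (e.g. 4–2), it is not an edgeless graph, so tw(G) ≥ 1. Combining the bounds, tw(G) = 1.

1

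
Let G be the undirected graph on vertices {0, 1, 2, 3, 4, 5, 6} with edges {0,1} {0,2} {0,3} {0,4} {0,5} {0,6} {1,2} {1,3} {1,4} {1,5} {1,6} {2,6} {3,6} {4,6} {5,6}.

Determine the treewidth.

3

A width-3 tree decomposition is:
Bags: B1 = {0, 1, 5, 6}  B2 = {0, 1, 4, 6}  B3 = {0, 1, 2, 6}  B4 = {0, 1, 3, 6}
Tree: B1–B2, B1–B3, B3–B4
Every bag has size at most 4, so the width is 4 − 1 = 3 and tw(G) ≤ 3. For the lower bound, the 4 vertices {0, 1, 2, 6} are pairwise adjacent, and any tree decomposition puts a clique entirely inside one bag — forcing width ≥ 3. Hence tw(G) = 3 exactly.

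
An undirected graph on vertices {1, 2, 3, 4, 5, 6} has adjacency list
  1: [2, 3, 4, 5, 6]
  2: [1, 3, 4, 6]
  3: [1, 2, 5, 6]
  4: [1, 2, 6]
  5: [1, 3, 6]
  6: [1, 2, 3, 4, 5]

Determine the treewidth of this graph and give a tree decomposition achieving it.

Each bag holds 4 vertices, so the decomposition has width 3, which upper-bounds the treewidth. Conversely, {1, 2, 3, 6} is a clique of size 4, and the vertices of any clique must share a bag in every tree decomposition; so some bag has ≥ 4 vertices and tw(G) ≥ 3. Therefore the treewidth is 3.

Treewidth 3.
One optimal decomposition is:
Bags: B1 = {1, 2, 3, 6}  B2 = {1, 2, 4, 6}  B3 = {1, 3, 5, 6}
Tree: B1–B2, B1–B3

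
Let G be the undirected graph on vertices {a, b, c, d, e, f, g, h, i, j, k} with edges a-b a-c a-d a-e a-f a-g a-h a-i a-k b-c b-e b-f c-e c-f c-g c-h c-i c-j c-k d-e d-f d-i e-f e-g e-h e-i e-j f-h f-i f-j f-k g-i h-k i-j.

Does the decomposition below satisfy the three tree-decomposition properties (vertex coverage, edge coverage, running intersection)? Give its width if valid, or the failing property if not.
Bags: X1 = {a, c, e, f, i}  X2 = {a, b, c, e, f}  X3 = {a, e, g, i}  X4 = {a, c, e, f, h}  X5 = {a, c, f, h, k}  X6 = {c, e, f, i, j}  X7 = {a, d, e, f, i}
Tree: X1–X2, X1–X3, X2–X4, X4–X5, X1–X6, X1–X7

A tree decomposition must satisfy three properties: every vertex lies in some bag; for every edge, both endpoints lie together in some bag; and for every vertex, the bags containing it form a connected subtree. Here edge (c,g) lies in no bag, so the decomposition is invalid.

No — edge (c,g) lies in no bag.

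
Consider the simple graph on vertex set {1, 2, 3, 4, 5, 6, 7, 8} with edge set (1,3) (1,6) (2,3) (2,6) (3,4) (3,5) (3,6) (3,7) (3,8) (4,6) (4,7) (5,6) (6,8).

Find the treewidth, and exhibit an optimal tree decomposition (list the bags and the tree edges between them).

Treewidth 2.
One optimal decomposition is:
Bags: B1 = {3, 4, 6}  B2 = {2, 3, 6}  B3 = {3, 5, 6}  B4 = {1, 3, 6}  B5 = {3, 4, 7}  B6 = {3, 6, 8}
Tree: B1–B2, B1–B3, B2–B4, B1–B5, B4–B6

Each bag holds 3 vertices, so the decomposition has width 2, which upper-bounds the treewidth. For the lower bound, the 3 vertices {1, 3, 6} are pairwise adjacent, and any tree decomposition puts a clique entirely inside one bag — forcing width ≥ 2. The upper and lower bounds meet at 2, so that is the treewidth.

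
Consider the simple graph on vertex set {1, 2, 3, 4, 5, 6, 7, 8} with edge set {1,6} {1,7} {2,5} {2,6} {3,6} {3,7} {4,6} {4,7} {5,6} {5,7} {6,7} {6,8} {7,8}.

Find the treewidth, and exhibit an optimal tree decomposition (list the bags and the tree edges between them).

Every bag has size at most 3, so the width is 3 − 1 = 2 and tw(G) ≤ 2. On the other hand G contains the 3-clique {2, 5, 6}. A clique must lie in a single bag of any decomposition, so no decomposition can have width below 2. Combining the bounds, tw(G) = 2.

Treewidth 2.
Bags: B1 = {1, 6, 7}  B2 = {3, 6, 7}  B3 = {5, 6, 7}  B4 = {4, 6, 7}  B5 = {6, 7, 8}  B6 = {2, 5, 6}
Tree: B1–B2, B2–B3, B2–B4, B1–B5, B3–B6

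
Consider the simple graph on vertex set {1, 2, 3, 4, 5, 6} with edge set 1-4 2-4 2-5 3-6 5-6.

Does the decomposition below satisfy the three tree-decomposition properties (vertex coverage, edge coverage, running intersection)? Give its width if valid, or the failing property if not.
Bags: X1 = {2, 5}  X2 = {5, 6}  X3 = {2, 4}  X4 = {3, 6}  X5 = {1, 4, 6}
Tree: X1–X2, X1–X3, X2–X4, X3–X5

No — bags containing vertex 6 are not connected in the tree.

A tree decomposition must satisfy three properties: every vertex lies in some bag; for every edge, both endpoints lie together in some bag; and for every vertex, the bags containing it form a connected subtree. Here bags containing vertex 6 are not connected in the tree, so the decomposition is invalid.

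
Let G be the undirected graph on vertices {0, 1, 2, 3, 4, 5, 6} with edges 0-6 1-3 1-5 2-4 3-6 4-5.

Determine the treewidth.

1

A width-1 tree decomposition is:
Bags: B1 = {2, 4}  B2 = {4, 5}  B3 = {1, 5}  B4 = {1, 3}  B5 = {3, 6}  B6 = {0, 6}
Tree: B1–B2, B2–B3, B3–B4, B4–B5, B5–B6
Every bag has size at most 2, so the width is 2 − 1 = 1 and tw(G) ≤ 1. Any graph with an edge has treewidth ≥ 1, and G has the edge 2–4. The upper and lower bounds meet at 1, so that is the treewidth.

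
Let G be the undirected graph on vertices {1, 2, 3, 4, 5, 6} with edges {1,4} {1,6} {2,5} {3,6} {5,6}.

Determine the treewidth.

1

A width-1 tree decomposition is:
Bags: B1 = {5, 6}  B2 = {1, 6}  B3 = {3, 6}  B4 = {2, 5}  B5 = {1, 4}
Tree: B1–B2, B2–B3, B1–B4, B2–B5
Each bag holds 2 vertices, so the decomposition has width 1, which upper-bounds the treewidth. G has an edge, so its treewidth is at least 1. Combining the bounds, tw(G) = 1.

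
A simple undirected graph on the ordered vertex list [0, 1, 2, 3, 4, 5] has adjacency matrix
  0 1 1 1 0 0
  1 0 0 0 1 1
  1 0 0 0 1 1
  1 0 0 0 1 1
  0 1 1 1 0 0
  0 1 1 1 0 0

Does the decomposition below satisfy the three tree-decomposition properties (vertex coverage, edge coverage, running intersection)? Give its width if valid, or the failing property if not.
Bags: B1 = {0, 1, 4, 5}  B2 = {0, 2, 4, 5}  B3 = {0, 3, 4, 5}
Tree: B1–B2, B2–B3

Yes; width 3.

Every vertex of G appears in some bag (union = {0, 1, 2, 3, 4, 5}); every edge is covered by a bag; and for each vertex v the set of bags containing v is connected in the bag tree. The decomposition is therefore valid. The largest bag has 4 vertices, so the width is 3.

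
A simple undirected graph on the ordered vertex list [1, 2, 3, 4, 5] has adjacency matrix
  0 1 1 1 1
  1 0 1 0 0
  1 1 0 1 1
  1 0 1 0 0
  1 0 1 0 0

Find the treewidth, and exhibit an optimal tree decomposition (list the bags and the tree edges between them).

The largest bag has 3 vertices, giving width 2; this decomposition certifies tw(G) ≤ 2. For the lower bound, the 3 vertices {1, 2, 3} are pairwise adjacent, and any tree decomposition puts a clique entirely inside one bag — forcing width ≥ 2. Combining the bounds, tw(G) = 2.

Treewidth 2.
One such decomposition:
Bags: B1 = {1, 3, 5}  B2 = {1, 3, 4}  B3 = {1, 2, 3}
Tree: B1–B2, B1–B3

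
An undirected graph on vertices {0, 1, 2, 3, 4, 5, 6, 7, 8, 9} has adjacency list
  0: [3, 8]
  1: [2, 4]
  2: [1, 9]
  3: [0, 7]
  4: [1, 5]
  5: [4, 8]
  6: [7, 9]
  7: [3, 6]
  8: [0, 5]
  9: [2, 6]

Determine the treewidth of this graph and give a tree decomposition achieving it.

Every bag has size at most 3, so the width is 3 − 1 = 2 and tw(G) ≤ 2. The edges 1–4–5–8–0–3–7–6–9–2–1 form a cycle, so G is not a tree and its treewidth is at least 2. Therefore the treewidth is 2.

Treewidth 2.
Bags: B1 = {1, 4, 5}  B2 = {1, 5, 8}  B3 = {0, 1, 8}  B4 = {0, 1, 3}  B5 = {1, 3, 7}  B6 = {1, 6, 7}  B7 = {1, 6, 9}  B8 = {1, 2, 9}
Tree: B1–B2, B2–B3, B3–B4, B4–B5, B5–B6, B6–B7, B7–B8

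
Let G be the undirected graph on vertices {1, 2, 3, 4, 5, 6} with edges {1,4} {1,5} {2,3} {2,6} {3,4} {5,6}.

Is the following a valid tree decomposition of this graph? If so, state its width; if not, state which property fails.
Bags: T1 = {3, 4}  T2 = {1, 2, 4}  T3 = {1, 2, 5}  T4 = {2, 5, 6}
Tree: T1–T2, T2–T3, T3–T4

A tree decomposition must satisfy three properties: every vertex lies in some bag; for every edge, both endpoints lie together in some bag; and for every vertex, the bags containing it form a connected subtree. Here edge (2,3) lies in no bag, so the decomposition is invalid.

No — edge (2,3) lies in no bag.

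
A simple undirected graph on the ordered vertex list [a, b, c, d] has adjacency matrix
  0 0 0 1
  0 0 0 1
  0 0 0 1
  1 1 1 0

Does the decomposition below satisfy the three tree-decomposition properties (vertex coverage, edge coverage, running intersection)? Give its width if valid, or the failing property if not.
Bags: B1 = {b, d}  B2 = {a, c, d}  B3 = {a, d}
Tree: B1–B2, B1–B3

A tree decomposition must satisfy three properties: every vertex lies in some bag; for every edge, both endpoints lie together in some bag; and for every vertex, the bags containing it form a connected subtree. Here bags containing vertex a are not connected in the tree, so the decomposition is invalid.

No — bags containing vertex a are not connected in the tree.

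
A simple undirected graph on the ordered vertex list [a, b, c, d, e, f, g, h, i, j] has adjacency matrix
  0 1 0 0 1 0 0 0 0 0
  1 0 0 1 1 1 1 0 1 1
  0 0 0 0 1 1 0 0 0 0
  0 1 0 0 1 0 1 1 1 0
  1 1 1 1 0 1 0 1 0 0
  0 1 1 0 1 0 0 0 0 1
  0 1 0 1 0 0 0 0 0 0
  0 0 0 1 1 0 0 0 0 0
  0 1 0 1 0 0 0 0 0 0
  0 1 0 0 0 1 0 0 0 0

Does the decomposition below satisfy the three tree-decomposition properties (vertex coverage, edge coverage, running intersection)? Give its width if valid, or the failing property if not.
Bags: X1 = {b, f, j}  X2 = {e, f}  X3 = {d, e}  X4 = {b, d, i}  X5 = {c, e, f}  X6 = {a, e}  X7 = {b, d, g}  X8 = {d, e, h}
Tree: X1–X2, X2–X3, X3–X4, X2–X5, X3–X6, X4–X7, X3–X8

No — edge (b,e) lies in no bag.

A tree decomposition must satisfy three properties: every vertex lies in some bag; for every edge, both endpoints lie together in some bag; and for every vertex, the bags containing it form a connected subtree. Here edge (b,e) lies in no bag, so the decomposition is invalid.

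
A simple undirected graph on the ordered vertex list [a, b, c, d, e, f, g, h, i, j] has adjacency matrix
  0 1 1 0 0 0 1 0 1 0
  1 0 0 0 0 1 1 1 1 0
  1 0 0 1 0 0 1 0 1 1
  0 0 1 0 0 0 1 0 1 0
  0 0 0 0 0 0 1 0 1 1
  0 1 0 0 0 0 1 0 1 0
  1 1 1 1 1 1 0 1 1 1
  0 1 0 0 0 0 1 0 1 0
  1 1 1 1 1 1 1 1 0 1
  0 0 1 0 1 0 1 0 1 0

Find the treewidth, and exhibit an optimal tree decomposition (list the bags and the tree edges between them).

Every bag has size at most 4, so the width is 4 − 1 = 3 and tw(G) ≤ 3. For the lower bound, the 4 vertices {c, d, g, i} are pairwise adjacent, and any tree decomposition puts a clique entirely inside one bag — forcing width ≥ 3. The upper and lower bounds meet at 3, so that is the treewidth.

Treewidth 3.
Bags: B1 = {a, c, g, i}  B2 = {a, b, g, i}  B3 = {c, g, i, j}  B4 = {b, f, g, i}  B5 = {e, g, i, j}  B6 = {c, d, g, i}  B7 = {b, g, h, i}
Tree: B1–B2, B1–B3, B2–B4, B3–B5, B3–B6, B2–B7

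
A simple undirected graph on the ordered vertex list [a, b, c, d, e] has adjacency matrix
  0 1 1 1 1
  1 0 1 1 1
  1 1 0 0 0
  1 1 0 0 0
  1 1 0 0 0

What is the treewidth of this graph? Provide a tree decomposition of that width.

Treewidth 2.
One optimal decomposition is:
Bags: B1 = {a, b, d}  B2 = {a, b, e}  B3 = {a, b, c}
Tree: B1–B2, B1–B3

Every bag has size at most 3, so the width is 3 − 1 = 2 and tw(G) ≤ 2. Conversely, {a, b, d} is a clique of size 3, and the vertices of any clique must share a bag in every tree decomposition; so some bag has ≥ 3 vertices and tw(G) ≥ 2. Combining the bounds, tw(G) = 2.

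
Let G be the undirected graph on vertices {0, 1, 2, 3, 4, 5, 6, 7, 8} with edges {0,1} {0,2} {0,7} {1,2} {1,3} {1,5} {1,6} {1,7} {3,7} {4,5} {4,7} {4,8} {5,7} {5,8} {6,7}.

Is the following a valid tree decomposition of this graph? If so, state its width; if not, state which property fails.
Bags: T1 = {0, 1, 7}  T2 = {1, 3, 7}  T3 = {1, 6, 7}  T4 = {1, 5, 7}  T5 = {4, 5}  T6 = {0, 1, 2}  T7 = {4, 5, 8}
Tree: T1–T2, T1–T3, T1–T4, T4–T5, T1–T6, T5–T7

No — edge (7,4) lies in no bag.

A tree decomposition must satisfy three properties: every vertex lies in some bag; for every edge, both endpoints lie together in some bag; and for every vertex, the bags containing it form a connected subtree. Here edge (7,4) lies in no bag, so the decomposition is invalid.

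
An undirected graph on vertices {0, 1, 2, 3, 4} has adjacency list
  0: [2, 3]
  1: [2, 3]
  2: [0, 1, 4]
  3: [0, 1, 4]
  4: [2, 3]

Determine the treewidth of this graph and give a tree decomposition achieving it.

Treewidth 2.
Bags: B1 = {2, 3, 4}  B2 = {0, 2, 3}  B3 = {1, 2, 3}
Tree: B1–B2, B2–B3

Each bag holds 3 vertices, so the decomposition has width 2, which upper-bounds the treewidth. Since 2–4–3–0–2 is a cycle in G, G is not acyclic. Forests are exactly the graphs of treewidth ≤ 1, so tw(G) ≥ 2. Therefore the treewidth is 2.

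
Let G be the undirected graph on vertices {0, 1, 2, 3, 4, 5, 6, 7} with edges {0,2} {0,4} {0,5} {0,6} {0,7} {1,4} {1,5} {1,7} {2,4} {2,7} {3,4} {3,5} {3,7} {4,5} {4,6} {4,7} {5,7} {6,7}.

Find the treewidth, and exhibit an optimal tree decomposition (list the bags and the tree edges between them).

Treewidth 3.
One such decomposition:
Bags: B1 = {0, 4, 6, 7}  B2 = {0, 4, 5, 7}  B3 = {3, 4, 5, 7}  B4 = {1, 4, 5, 7}  B5 = {0, 2, 4, 7}
Tree: B1–B2, B2–B3, B3–B4, B1–B5

The largest bag has 4 vertices, giving width 3; this decomposition certifies tw(G) ≤ 3. On the other hand G contains the 4-clique {0, 2, 4, 7}. A clique must lie in a single bag of any decomposition, so no decomposition can have width below 3. Combining the bounds, tw(G) = 3.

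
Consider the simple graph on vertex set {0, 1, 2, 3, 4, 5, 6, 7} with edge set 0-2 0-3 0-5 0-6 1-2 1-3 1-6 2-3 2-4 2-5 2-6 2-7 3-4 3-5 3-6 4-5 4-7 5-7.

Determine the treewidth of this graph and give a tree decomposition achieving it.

Every bag has size at most 4, so the width is 4 − 1 = 3 and tw(G) ≤ 3. Conversely, {0, 2, 3, 5} is a clique of size 4, and the vertices of any clique must share a bag in every tree decomposition; so some bag has ≥ 4 vertices and tw(G) ≥ 3. Combining the bounds, tw(G) = 3.

Treewidth 3.
One such decomposition:
Bags: B1 = {0, 2, 3, 5}  B2 = {2, 3, 4, 5}  B3 = {2, 4, 5, 7}  B4 = {0, 2, 3, 6}  B5 = {1, 2, 3, 6}
Tree: B1–B2, B2–B3, B1–B4, B4–B5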